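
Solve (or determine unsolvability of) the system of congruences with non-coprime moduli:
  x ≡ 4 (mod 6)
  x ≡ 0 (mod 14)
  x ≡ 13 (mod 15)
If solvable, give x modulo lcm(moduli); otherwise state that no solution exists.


Moduli 6, 14, 15 are not pairwise coprime, so CRT works modulo lcm(m_i) when all pairwise compatibility conditions hold.
Pairwise compatibility: gcd(m_i, m_j) must divide a_i - a_j for every pair.
Merge one congruence at a time:
  Start: x ≡ 4 (mod 6).
  Combine with x ≡ 0 (mod 14): gcd(6, 14) = 2; 0 - 4 = -4, which IS divisible by 2, so compatible.
    Write x = 4 + 6·t and substitute into x ≡ 0 (mod 14): 6·t ≡ 0 − 4 = -4 (mod 14).
    Divide the congruence (and modulus) by g = 2: 3·t ≡ -2 (mod 7).
    Reduce coefficients mod 7: 3·t ≡ 5 (mod 7).
    The inverse of 3 mod 7 is 5 (since 3·5 = 15 = 2·7 + 1), so t ≡ 5·5 = 25 ≡ 4 (mod 7).
    Then x = 4 + 6·4 = 28, valid modulo lcm(6, 14) = 42: x ≡ 28 (mod 42).
  Combine with x ≡ 13 (mod 15): gcd(42, 15) = 3; 13 - 28 = -15, which IS divisible by 3, so compatible.
    Write x = 28 + 42·t and substitute into x ≡ 13 (mod 15): 42·t ≡ 13 − 28 = -15 (mod 15).
    Divide the congruence (and modulus) by g = 3: 14·t ≡ -5 (mod 5).
    Reduce coefficients mod 5: 4·t ≡ 0 (mod 5).
    The inverse of 4 mod 5 is 4 (since 4·4 = 16 = 3·5 + 1), so t ≡ 4·0 = 0 ≡ 0 (mod 5).
    Then x = 28 + 42·0 = 28, valid modulo lcm(42, 15) = 210: x ≡ 28 (mod 210).
Verify: 28 mod 6 = 4, 28 mod 14 = 0, 28 mod 15 = 13.

x ≡ 28 (mod 210).


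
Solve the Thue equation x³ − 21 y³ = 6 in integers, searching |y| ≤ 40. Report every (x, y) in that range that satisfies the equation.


The equation is x³ - 21y³ = 6. For fixed y, x³ = 21·y³ + 6, so a solution requires the RHS to be a perfect cube.
Strategy: iterate y from -40 to 40, compute RHS = 21·y³ + 6, and check whether it is a (positive or negative) perfect cube.
Check small values of y:
  y = 0: RHS = 6 is not a perfect cube.
  y = 1: RHS = 27 = (3)³ ⇒ x = 3 works.
  y = -1: RHS = -15 is not a perfect cube.
  y = 2: RHS = 174 is not a perfect cube.
  y = -2: RHS = -162 is not a perfect cube.
  y = 3: RHS = 573 is not a perfect cube.
  y = -3: RHS = -561 is not a perfect cube.
Continuing the search up to |y| = 40 finds no further solutions beyond those listed.
Collected solutions: (3, 1).

Solutions (with |y| ≤ 40): (3, 1).


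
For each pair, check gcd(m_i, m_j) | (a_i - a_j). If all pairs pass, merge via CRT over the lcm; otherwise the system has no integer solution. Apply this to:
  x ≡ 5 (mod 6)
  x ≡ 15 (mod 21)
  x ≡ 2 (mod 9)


Moduli 6, 21, 9 are not pairwise coprime, so CRT works modulo lcm(m_i) when all pairwise compatibility conditions hold.
Pairwise compatibility: gcd(m_i, m_j) must divide a_i - a_j for every pair.
Merge one congruence at a time:
  Start: x ≡ 5 (mod 6).
  Combine with x ≡ 15 (mod 21): gcd(6, 21) = 3, and 15 - 5 = 10 is NOT divisible by 3.
    ⇒ system is inconsistent (no integer solution).

No solution (the system is inconsistent).


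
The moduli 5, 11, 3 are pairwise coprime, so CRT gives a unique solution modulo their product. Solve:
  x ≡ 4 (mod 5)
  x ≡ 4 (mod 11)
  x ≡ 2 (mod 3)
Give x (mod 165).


Moduli 5, 11, 3 are pairwise coprime; by CRT there is a unique solution modulo M = 5 · 11 · 3 = 165.
Solve pairwise, accumulating the modulus:
  Start with x ≡ 4 (mod 5).
  Combine with x ≡ 4 (mod 11): since gcd(5, 11) = 1, we get a unique residue mod 55.
    Write x = 4 + 5·t and substitute into x ≡ 4 (mod 11): 5·t ≡ 4 − 4 = 0 (mod 11).
    The inverse of 5 mod 11 is 9 (since 5·9 = 45 = 4·11 + 1), so t ≡ 9·0 = 0 ≡ 0 (mod 11).
    Then x = 4 + 5·0 = 4, valid modulo lcm(5, 11) = 55: x ≡ 4 (mod 55).
  Combine with x ≡ 2 (mod 3): since gcd(55, 3) = 1, we get a unique residue mod 165.
    Write x = 4 + 55·t and substitute into x ≡ 2 (mod 3): 55·t ≡ 2 − 4 = -2 (mod 3).
    Reduce coefficients mod 3: 1·t ≡ 1 (mod 3).
    So t ≡ 1 (mod 3).
    Then x = 4 + 55·1 = 59, valid modulo lcm(55, 3) = 165: x ≡ 59 (mod 165).
Verify: 59 mod 5 = 4 ✓, 59 mod 11 = 4 ✓, 59 mod 3 = 2 ✓.

x ≡ 59 (mod 165).


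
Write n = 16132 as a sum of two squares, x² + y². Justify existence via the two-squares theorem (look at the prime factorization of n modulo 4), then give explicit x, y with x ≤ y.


Step 1: Factor n = 16132 = 2^2 · 37 · 109.
Step 2: Check the mod-4 condition on each prime factor: 2 = 2 (special); 37 ≡ 1 (mod 4), exponent 1; 109 ≡ 1 (mod 4), exponent 1.
All primes ≡ 3 (mod 4) appear to even exponent (or don't appear), so by the two-squares theorem n IS expressible as a sum of two squares.
Step 3: Build a representation. Group n = k² · m with k = 2 and m = 37 · 109 = 4033 (a product of primes ≡ 1 (mod 4)); a representation of m scales to one of n via (k·x)² + (k·y)² = k²(x² + y²). Each prime p ≡ 1 (mod 4) is itself a sum of two squares; find a² by testing p − a² for a perfect square:
  37: 37 − 1² = 36 = 6² ⇒ 37 = 1² + 6².
  109: 109 − 1² = 108, 109 − 2² = 105, 109 − 3² = 100 = 10² ⇒ 109 = 3² + 10².
  Combine using the Brahmagupta–Fibonacci identity (a² + b²)(c² + d²) = (ac − bd)² + (ad + bc)² = (ac + bd)² + (ad − bc)²:
  37 · 109 = 4033: from (1² + 6²)(3² + 10²), take (1·3 − 6·10, 1·10 + 6·3) = (3 − 60, 10 + 18) = (-57, 28); dropping signs (only squares matter) gives (57, 28); check 57² + 28² = 3249 + 784 = 4033 ✓.
  Scale by k = 2: (2·57, 2·28) = (114, 56).
Step 4: Order so x ≤ y and verify: 56² + 114² = 3136 + 12996 = 16132 = n. ✓

n = 16132 = 56² + 114² (one valid representation with x ≤ y).


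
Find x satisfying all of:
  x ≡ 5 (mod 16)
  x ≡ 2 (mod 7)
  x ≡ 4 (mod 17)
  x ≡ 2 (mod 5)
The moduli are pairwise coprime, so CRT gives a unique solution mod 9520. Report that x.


Product of moduli M = 16 · 7 · 17 · 5 = 9520.
Merge one congruence at a time:
  Start: x ≡ 5 (mod 16).
  Combine with x ≡ 2 (mod 7); new modulus lcm = 112.
    Write x = 5 + 16·t and substitute into x ≡ 2 (mod 7): 16·t ≡ 2 − 5 = -3 (mod 7).
    Reduce coefficients mod 7: 2·t ≡ 4 (mod 7).
    The inverse of 2 mod 7 is 4 (since 2·4 = 8 = 1·7 + 1), so t ≡ 4·4 = 16 ≡ 2 (mod 7).
    Then x = 5 + 16·2 = 37, valid modulo lcm(16, 7) = 112: x ≡ 37 (mod 112).
  Combine with x ≡ 4 (mod 17); new modulus lcm = 1904.
    Write x = 37 + 112·t and substitute into x ≡ 4 (mod 17): 112·t ≡ 4 − 37 = -33 (mod 17).
    Reduce coefficients mod 17: 10·t ≡ 1 (mod 17).
    The inverse of 10 mod 17 is 12 (since 10·12 = 120 = 7·17 + 1), so t ≡ 12·1 = 12 ≡ 12 (mod 17).
    Then x = 37 + 112·12 = 1381, valid modulo lcm(112, 17) = 1904: x ≡ 1381 (mod 1904).
  Combine with x ≡ 2 (mod 5); new modulus lcm = 9520.
    Write x = 1381 + 1904·t and substitute into x ≡ 2 (mod 5): 1904·t ≡ 2 − 1381 = -1379 (mod 5).
    Reduce coefficients mod 5: 4·t ≡ 1 (mod 5).
    The inverse of 4 mod 5 is 4 (since 4·4 = 16 = 3·5 + 1), so t ≡ 4·1 = 4 ≡ 4 (mod 5).
    Then x = 1381 + 1904·4 = 8997, valid modulo lcm(1904, 5) = 9520: x ≡ 8997 (mod 9520).
Verify against each original: 8997 mod 16 = 5, 8997 mod 7 = 2, 8997 mod 17 = 4, 8997 mod 5 = 2.

x ≡ 8997 (mod 9520).


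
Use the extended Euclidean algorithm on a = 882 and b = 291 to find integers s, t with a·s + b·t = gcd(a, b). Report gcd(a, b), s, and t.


Euclidean algorithm on (882, 291) — divide until remainder is 0:
  882 = 3 · 291 + 9
  291 = 32 · 9 + 3
  9 = 3 · 3 + 0
gcd(882, 291) = 3.
Track Bezout coefficients alongside the remainders: start with r₀ = 882 = a·1 + b·0 (s = 1, t = 0) and r₁ = 291 = a·0 + b·1 (s = 0, t = 1); each new remainder r_{k+1} = r_{k-1} − q_k·r_k inherits s_{k+1} = s_{k-1} − q_k·s_k, t_{k+1} = t_{k-1} − q_k·t_k, so r_k = a·s_k + b·t_k at every step:
  q = 3: r = 9, s = 1 − 3·0 = 1, t = 0 − 3·1 = -3  (check: 882·1 + 291·(-3) = 9)
  q = 32: r = 3, s = 0 − 32·1 = -32, t = 1 − 32·(-3) = 97  (check: 882·(-32) + 291·97 = 3)
The row with r = 3 (the gcd) gives the Bezout coefficients s = -32, t = 97.
Result: 882 · (-32) + 291 · (97) = 3.

gcd(882, 291) = 3; s = -32, t = 97 (check: 882·(-32) + 291·97 = 3).


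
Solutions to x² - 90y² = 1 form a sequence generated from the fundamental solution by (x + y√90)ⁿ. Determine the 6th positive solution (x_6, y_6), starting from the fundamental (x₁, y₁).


Step 1: Find the fundamental solution (x₁, y₁) of x² - 90y² = 1.
  Expand √90 as a continued fraction. a₀ = ⌊√90⌋ = 9; iterate m_{k+1} = d_k·a_k − m_k, d_{k+1} = (90 − m_{k+1}²)/d_k, a_{k+1} = ⌊(a₀ + m_{k+1})/d_{k+1}⌋ (starting m₀ = 0, d₀ = 1), with convergents p_k = a_k·p_{k-1} + p_{k-2}, q_k = a_k·q_{k-1} + q_{k-2} (p₋₁ = 1, q₋₁ = 0):
  k = 0: a₀ = 9; p₀/q₀ = 9/1; p₀² − 90·q₀² = 81 − 90 = -9.
  k = 1: m = 9, d = 9, a = ⌊(9 + 9)/9⌋ = 2; p/q = (2·9 + 1)/(2·1 + 0) = 19/2; p² − 90·q² = 361 − 360 = 1.
  The first convergent with p² − 90·q² = 1 gives the fundamental solution (x₁, y₁) = (19, 2).
Step 2: Apply the recurrence (x_{n+1}, y_{n+1}) = (x₁x_n + 90y₁y_n, x₁y_n + y₁x_n) repeatedly.
  From (x_1, y_1) = (19, 2): x_2 = 19·19 + 90·2·2 = 721; y_2 = 19·2 + 2·19 = 76.
  From (x_2, y_2) = (721, 76): x_3 = 19·721 + 90·2·76 = 27379; y_3 = 19·76 + 2·721 = 2886.
  From (x_3, y_3) = (27379, 2886): x_4 = 19·27379 + 90·2·2886 = 1039681; y_4 = 19·2886 + 2·27379 = 109592.
  From (x_4, y_4) = (1039681, 109592): x_5 = 19·1039681 + 90·2·109592 = 39480499; y_5 = 19·109592 + 2·1039681 = 4161610.
  From (x_5, y_5) = (39480499, 4161610): x_6 = 19·39480499 + 90·2·4161610 = 1499219281; y_6 = 19·4161610 + 2·39480499 = 158031588.
Step 3: Verify x_6² - 90·y_6² = 2247658452522156961 - 2247658452522156960 = 1 (should be 1). ✓

(x_1, y_1) = (19, 2); (x_6, y_6) = (1499219281, 158031588).


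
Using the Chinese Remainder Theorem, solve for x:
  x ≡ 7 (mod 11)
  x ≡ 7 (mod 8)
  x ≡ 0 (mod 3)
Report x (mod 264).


Moduli 11, 8, 3 are pairwise coprime; by CRT there is a unique solution modulo M = 11 · 8 · 3 = 264.
Solve pairwise, accumulating the modulus:
  Start with x ≡ 7 (mod 11).
  Combine with x ≡ 7 (mod 8): since gcd(11, 8) = 1, we get a unique residue mod 88.
    Write x = 7 + 11·t and substitute into x ≡ 7 (mod 8): 11·t ≡ 7 − 7 = 0 (mod 8).
    Reduce coefficients mod 8: 3·t ≡ 0 (mod 8).
    The inverse of 3 mod 8 is 3 (since 3·3 = 9 = 1·8 + 1), so t ≡ 3·0 = 0 ≡ 0 (mod 8).
    Then x = 7 + 11·0 = 7, valid modulo lcm(11, 8) = 88: x ≡ 7 (mod 88).
  Combine with x ≡ 0 (mod 3): since gcd(88, 3) = 1, we get a unique residue mod 264.
    Write x = 7 + 88·t and substitute into x ≡ 0 (mod 3): 88·t ≡ 0 − 7 = -7 (mod 3).
    Reduce coefficients mod 3: 1·t ≡ 2 (mod 3).
    So t ≡ 2 (mod 3).
    Then x = 7 + 88·2 = 183, valid modulo lcm(88, 3) = 264: x ≡ 183 (mod 264).
Verify: 183 mod 11 = 7 ✓, 183 mod 8 = 7 ✓, 183 mod 3 = 0 ✓.

x ≡ 183 (mod 264).


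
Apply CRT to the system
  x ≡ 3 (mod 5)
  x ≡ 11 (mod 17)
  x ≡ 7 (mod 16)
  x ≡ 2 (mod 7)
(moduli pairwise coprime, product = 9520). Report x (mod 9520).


Product of moduli M = 5 · 17 · 16 · 7 = 9520.
Merge one congruence at a time:
  Start: x ≡ 3 (mod 5).
  Combine with x ≡ 11 (mod 17); new modulus lcm = 85.
    Write x = 3 + 5·t and substitute into x ≡ 11 (mod 17): 5·t ≡ 11 − 3 = 8 (mod 17).
    The inverse of 5 mod 17 is 7 (since 5·7 = 35 = 2·17 + 1), so t ≡ 7·8 = 56 ≡ 5 (mod 17).
    Then x = 3 + 5·5 = 28, valid modulo lcm(5, 17) = 85: x ≡ 28 (mod 85).
  Combine with x ≡ 7 (mod 16); new modulus lcm = 1360.
    Write x = 28 + 85·t and substitute into x ≡ 7 (mod 16): 85·t ≡ 7 − 28 = -21 (mod 16).
    Reduce coefficients mod 16: 5·t ≡ 11 (mod 16).
    The inverse of 5 mod 16 is 13 (since 5·13 = 65 = 4·16 + 1), so t ≡ 13·11 = 143 ≡ 15 (mod 16).
    Then x = 28 + 85·15 = 1303, valid modulo lcm(85, 16) = 1360: x ≡ 1303 (mod 1360).
  Combine with x ≡ 2 (mod 7); new modulus lcm = 9520.
    Write x = 1303 + 1360·t and substitute into x ≡ 2 (mod 7): 1360·t ≡ 2 − 1303 = -1301 (mod 7).
    Reduce coefficients mod 7: 2·t ≡ 1 (mod 7).
    The inverse of 2 mod 7 is 4 (since 2·4 = 8 = 1·7 + 1), so t ≡ 4·1 = 4 ≡ 4 (mod 7).
    Then x = 1303 + 1360·4 = 6743, valid modulo lcm(1360, 7) = 9520: x ≡ 6743 (mod 9520).
Verify against each original: 6743 mod 5 = 3, 6743 mod 17 = 11, 6743 mod 16 = 7, 6743 mod 7 = 2.

x ≡ 6743 (mod 9520).


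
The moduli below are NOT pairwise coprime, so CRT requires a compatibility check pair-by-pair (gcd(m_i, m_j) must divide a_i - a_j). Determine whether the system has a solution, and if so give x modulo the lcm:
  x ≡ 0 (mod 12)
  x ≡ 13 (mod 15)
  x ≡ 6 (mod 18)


Moduli 12, 15, 18 are not pairwise coprime, so CRT works modulo lcm(m_i) when all pairwise compatibility conditions hold.
Pairwise compatibility: gcd(m_i, m_j) must divide a_i - a_j for every pair.
Merge one congruence at a time:
  Start: x ≡ 0 (mod 12).
  Combine with x ≡ 13 (mod 15): gcd(12, 15) = 3, and 13 - 0 = 13 is NOT divisible by 3.
    ⇒ system is inconsistent (no integer solution).

No solution (the system is inconsistent).


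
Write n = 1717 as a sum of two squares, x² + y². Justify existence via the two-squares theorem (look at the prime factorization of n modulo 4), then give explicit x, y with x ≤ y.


Step 1: Factor n = 1717 = 17 · 101.
Step 2: Check the mod-4 condition on each prime factor: 17 ≡ 1 (mod 4), exponent 1; 101 ≡ 1 (mod 4), exponent 1.
All primes ≡ 3 (mod 4) appear to even exponent (or don't appear), so by the two-squares theorem n IS expressible as a sum of two squares.
Step 3: Build a representation. Here n = 17 · 101 is a product of primes ≡ 1 (mod 4). Each prime p ≡ 1 (mod 4) is itself a sum of two squares; find a² by testing p − a² for a perfect square:
  17: 17 − 1² = 16 = 4² ⇒ 17 = 1² + 4².
  101: 101 − 1² = 100 = 10² ⇒ 101 = 1² + 10².
  Combine using the Brahmagupta–Fibonacci identity (a² + b²)(c² + d²) = (ac − bd)² + (ad + bc)² = (ac + bd)² + (ad − bc)²:
  17 · 101 = 1717: from (1² + 4²)(1² + 10²), take (1·1 − 4·10, 1·10 + 4·1) = (1 − 40, 10 + 4) = (-39, 14); dropping signs (only squares matter) gives (39, 14); check 39² + 14² = 1521 + 196 = 1717 ✓.
Step 4: Order so x ≤ y and verify: 14² + 39² = 196 + 1521 = 1717 = n. ✓

n = 1717 = 14² + 39² (one valid representation with x ≤ y).


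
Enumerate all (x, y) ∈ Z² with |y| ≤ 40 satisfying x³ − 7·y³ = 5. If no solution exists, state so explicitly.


The equation is x³ - 7y³ = 5. For fixed y, x³ = 7·y³ + 5, so a solution requires the RHS to be a perfect cube.
Strategy: iterate y from -40 to 40, compute RHS = 7·y³ + 5, and check whether it is a (positive or negative) perfect cube.
Check small values of y:
  y = 0: RHS = 5 is not a perfect cube.
  y = 1: RHS = 12 is not a perfect cube.
  y = -1: RHS = -2 is not a perfect cube.
  y = 2: RHS = 61 is not a perfect cube.
  y = -2: RHS = -51 is not a perfect cube.
  y = 3: RHS = 194 is not a perfect cube.
  y = -3: RHS = -184 is not a perfect cube.
Continuing the search up to |y| = 40 finds no solutions either.
No (x, y) in the scanned range satisfies the equation.

No integer solutions with |y| ≤ 40.


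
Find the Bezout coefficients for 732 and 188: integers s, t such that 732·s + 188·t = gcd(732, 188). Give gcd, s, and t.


Euclidean algorithm on (732, 188) — divide until remainder is 0:
  732 = 3 · 188 + 168
  188 = 1 · 168 + 20
  168 = 8 · 20 + 8
  20 = 2 · 8 + 4
  8 = 2 · 4 + 0
gcd(732, 188) = 4.
Track Bezout coefficients alongside the remainders: start with r₀ = 732 = a·1 + b·0 (s = 1, t = 0) and r₁ = 188 = a·0 + b·1 (s = 0, t = 1); each new remainder r_{k+1} = r_{k-1} − q_k·r_k inherits s_{k+1} = s_{k-1} − q_k·s_k, t_{k+1} = t_{k-1} − q_k·t_k, so r_k = a·s_k + b·t_k at every step:
  q = 3: r = 168, s = 1 − 3·0 = 1, t = 0 − 3·1 = -3  (check: 732·1 + 188·(-3) = 168)
  q = 1: r = 20, s = 0 − 1·1 = -1, t = 1 − 1·(-3) = 4  (check: 732·(-1) + 188·4 = 20)
  q = 8: r = 8, s = 1 − 8·(-1) = 9, t = -3 − 8·4 = -35  (check: 732·9 + 188·(-35) = 8)
  q = 2: r = 4, s = -1 − 2·9 = -19, t = 4 − 2·(-35) = 74  (check: 732·(-19) + 188·74 = 4)
The row with r = 4 (the gcd) gives the Bezout coefficients s = -19, t = 74.
Result: 732 · (-19) + 188 · (74) = 4.

gcd(732, 188) = 4; s = -19, t = 74 (check: 732·(-19) + 188·74 = 4).


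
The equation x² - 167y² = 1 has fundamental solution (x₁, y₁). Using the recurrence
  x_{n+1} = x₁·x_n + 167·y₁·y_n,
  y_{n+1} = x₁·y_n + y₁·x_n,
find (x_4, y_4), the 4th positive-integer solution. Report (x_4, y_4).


Step 1: Find the fundamental solution (x₁, y₁) of x² - 167y² = 1.
  Expand √167 as a continued fraction. a₀ = ⌊√167⌋ = 12; iterate m_{k+1} = d_k·a_k − m_k, d_{k+1} = (167 − m_{k+1}²)/d_k, a_{k+1} = ⌊(a₀ + m_{k+1})/d_{k+1}⌋ (starting m₀ = 0, d₀ = 1), with convergents p_k = a_k·p_{k-1} + p_{k-2}, q_k = a_k·q_{k-1} + q_{k-2} (p₋₁ = 1, q₋₁ = 0):
  k = 0: a₀ = 12; p₀/q₀ = 12/1; p₀² − 167·q₀² = 144 − 167 = -23.
  k = 1: m = 12, d = 23, a = ⌊(12 + 12)/23⌋ = 1; p/q = (1·12 + 1)/(1·1 + 0) = 13/1; p² − 167·q² = 169 − 167 = 2.
  k = 2: m = 11, d = 2, a = ⌊(12 + 11)/2⌋ = 11; p/q = (11·13 + 12)/(11·1 + 1) = 155/12; p² − 167·q² = 24025 − 24048 = -23.
  k = 3: m = 11, d = 23, a = ⌊(12 + 11)/23⌋ = 1; p/q = (1·155 + 13)/(1·12 + 1) = 168/13; p² − 167·q² = 28224 − 28223 = 1.
  The first convergent with p² − 167·q² = 1 gives the fundamental solution (x₁, y₁) = (168, 13).
Step 2: Apply the recurrence (x_{n+1}, y_{n+1}) = (x₁x_n + 167y₁y_n, x₁y_n + y₁x_n) repeatedly.
  From (x_1, y_1) = (168, 13): x_2 = 168·168 + 167·13·13 = 56447; y_2 = 168·13 + 13·168 = 4368.
  From (x_2, y_2) = (56447, 4368): x_3 = 168·56447 + 167·13·4368 = 18966024; y_3 = 168·4368 + 13·56447 = 1467635.
  From (x_3, y_3) = (18966024, 1467635): x_4 = 168·18966024 + 167·13·1467635 = 6372527617; y_4 = 168·1467635 + 13·18966024 = 493120992.
Step 3: Verify x_4² - 167·y_4² = 40609108229427698689 - 40609108229427698688 = 1 (should be 1). ✓

(x_1, y_1) = (168, 13); (x_4, y_4) = (6372527617, 493120992).


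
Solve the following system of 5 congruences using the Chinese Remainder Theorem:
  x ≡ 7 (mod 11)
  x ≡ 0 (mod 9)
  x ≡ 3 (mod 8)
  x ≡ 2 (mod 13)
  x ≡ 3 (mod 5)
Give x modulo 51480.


Product of moduli M = 11 · 9 · 8 · 13 · 5 = 51480.
Merge one congruence at a time:
  Start: x ≡ 7 (mod 11).
  Combine with x ≡ 0 (mod 9); new modulus lcm = 99.
    Write x = 7 + 11·t and substitute into x ≡ 0 (mod 9): 11·t ≡ 0 − 7 = -7 (mod 9).
    Reduce coefficients mod 9: 2·t ≡ 2 (mod 9).
    The inverse of 2 mod 9 is 5 (since 2·5 = 10 = 1·9 + 1), so t ≡ 5·2 = 10 ≡ 1 (mod 9).
    Then x = 7 + 11·1 = 18, valid modulo lcm(11, 9) = 99: x ≡ 18 (mod 99).
  Combine with x ≡ 3 (mod 8); new modulus lcm = 792.
    Write x = 18 + 99·t and substitute into x ≡ 3 (mod 8): 99·t ≡ 3 − 18 = -15 (mod 8).
    Reduce coefficients mod 8: 3·t ≡ 1 (mod 8).
    The inverse of 3 mod 8 is 3 (since 3·3 = 9 = 1·8 + 1), so t ≡ 3·1 = 3 ≡ 3 (mod 8).
    Then x = 18 + 99·3 = 315, valid modulo lcm(99, 8) = 792: x ≡ 315 (mod 792).
  Combine with x ≡ 2 (mod 13); new modulus lcm = 10296.
    Write x = 315 + 792·t and substitute into x ≡ 2 (mod 13): 792·t ≡ 2 − 315 = -313 (mod 13).
    Reduce coefficients mod 13: 12·t ≡ 12 (mod 13).
    The inverse of 12 mod 13 is 12 (since 12·12 = 144 = 11·13 + 1), so t ≡ 12·12 = 144 ≡ 1 (mod 13).
    Then x = 315 + 792·1 = 1107, valid modulo lcm(792, 13) = 10296: x ≡ 1107 (mod 10296).
  Combine with x ≡ 3 (mod 5); new modulus lcm = 51480.
    Write x = 1107 + 10296·t and substitute into x ≡ 3 (mod 5): 10296·t ≡ 3 − 1107 = -1104 (mod 5).
    Reduce coefficients mod 5: 1·t ≡ 1 (mod 5).
    So t ≡ 1 (mod 5).
    Then x = 1107 + 10296·1 = 11403, valid modulo lcm(10296, 5) = 51480: x ≡ 11403 (mod 51480).
Verify against each original: 11403 mod 11 = 7, 11403 mod 9 = 0, 11403 mod 8 = 3, 11403 mod 13 = 2, 11403 mod 5 = 3.

x ≡ 11403 (mod 51480).


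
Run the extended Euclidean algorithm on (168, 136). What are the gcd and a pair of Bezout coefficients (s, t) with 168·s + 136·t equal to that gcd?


Euclidean algorithm on (168, 136) — divide until remainder is 0:
  168 = 1 · 136 + 32
  136 = 4 · 32 + 8
  32 = 4 · 8 + 0
gcd(168, 136) = 8.
Track Bezout coefficients alongside the remainders: start with r₀ = 168 = a·1 + b·0 (s = 1, t = 0) and r₁ = 136 = a·0 + b·1 (s = 0, t = 1); each new remainder r_{k+1} = r_{k-1} − q_k·r_k inherits s_{k+1} = s_{k-1} − q_k·s_k, t_{k+1} = t_{k-1} − q_k·t_k, so r_k = a·s_k + b·t_k at every step:
  q = 1: r = 32, s = 1 − 1·0 = 1, t = 0 − 1·1 = -1  (check: 168·1 + 136·(-1) = 32)
  q = 4: r = 8, s = 0 − 4·1 = -4, t = 1 − 4·(-1) = 5  (check: 168·(-4) + 136·5 = 8)
The row with r = 8 (the gcd) gives the Bezout coefficients s = -4, t = 5.
Result: 168 · (-4) + 136 · (5) = 8.

gcd(168, 136) = 8; s = -4, t = 5 (check: 168·(-4) + 136·5 = 8).


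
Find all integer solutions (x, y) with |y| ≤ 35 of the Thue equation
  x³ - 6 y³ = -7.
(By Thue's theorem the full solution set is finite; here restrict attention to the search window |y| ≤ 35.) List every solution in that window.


The equation is x³ - 6y³ = -7. For fixed y, x³ = 6·y³ − 7, so a solution requires the RHS to be a perfect cube.
Strategy: iterate y from -35 to 35, compute RHS = 6·y³ − 7, and check whether it is a (positive or negative) perfect cube.
Check small values of y:
  y = 0: RHS = -7 is not a perfect cube.
  y = 1: RHS = -1 = (-1)³ ⇒ x = -1 works.
  y = -1: RHS = -13 is not a perfect cube.
  y = 2: RHS = 41 is not a perfect cube.
  y = -2: RHS = -55 is not a perfect cube.
  y = 3: RHS = 155 is not a perfect cube.
  y = -3: RHS = -169 is not a perfect cube.
Continuing the search up to |y| = 35 finds no further solutions beyond those listed.
Collected solutions: (-1, 1).

Solutions (with |y| ≤ 35): (-1, 1).


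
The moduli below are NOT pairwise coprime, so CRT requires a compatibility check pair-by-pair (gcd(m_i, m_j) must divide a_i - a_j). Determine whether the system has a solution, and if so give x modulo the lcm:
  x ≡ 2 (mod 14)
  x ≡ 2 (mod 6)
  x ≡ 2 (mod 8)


Moduli 14, 6, 8 are not pairwise coprime, so CRT works modulo lcm(m_i) when all pairwise compatibility conditions hold.
Pairwise compatibility: gcd(m_i, m_j) must divide a_i - a_j for every pair.
Merge one congruence at a time:
  Start: x ≡ 2 (mod 14).
  Combine with x ≡ 2 (mod 6): gcd(14, 6) = 2; 2 - 2 = 0, which IS divisible by 2, so compatible.
    Write x = 2 + 14·t and substitute into x ≡ 2 (mod 6): 14·t ≡ 2 − 2 = 0 (mod 6).
    Divide the congruence (and modulus) by g = 2: 7·t ≡ 0 (mod 3).
    Reduce coefficients mod 3: 1·t ≡ 0 (mod 3).
    So t ≡ 0 (mod 3).
    Then x = 2 + 14·0 = 2, valid modulo lcm(14, 6) = 42: x ≡ 2 (mod 42).
  Combine with x ≡ 2 (mod 8): gcd(42, 8) = 2; 2 - 2 = 0, which IS divisible by 2, so compatible.
    Write x = 2 + 42·t and substitute into x ≡ 2 (mod 8): 42·t ≡ 2 − 2 = 0 (mod 8).
    Divide the congruence (and modulus) by g = 2: 21·t ≡ 0 (mod 4).
    Reduce coefficients mod 4: 1·t ≡ 0 (mod 4).
    So t ≡ 0 (mod 4).
    Then x = 2 + 42·0 = 2, valid modulo lcm(42, 8) = 168: x ≡ 2 (mod 168).
Verify: 2 mod 14 = 2, 2 mod 6 = 2, 2 mod 8 = 2.

x ≡ 2 (mod 168).


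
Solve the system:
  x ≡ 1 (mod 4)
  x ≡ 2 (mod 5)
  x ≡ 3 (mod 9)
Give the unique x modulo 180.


Moduli 4, 5, 9 are pairwise coprime; by CRT there is a unique solution modulo M = 4 · 5 · 9 = 180.
Solve pairwise, accumulating the modulus:
  Start with x ≡ 1 (mod 4).
  Combine with x ≡ 2 (mod 5): since gcd(4, 5) = 1, we get a unique residue mod 20.
    Write x = 1 + 4·t and substitute into x ≡ 2 (mod 5): 4·t ≡ 2 − 1 = 1 (mod 5).
    The inverse of 4 mod 5 is 4 (since 4·4 = 16 = 3·5 + 1), so t ≡ 4·1 = 4 ≡ 4 (mod 5).
    Then x = 1 + 4·4 = 17, valid modulo lcm(4, 5) = 20: x ≡ 17 (mod 20).
  Combine with x ≡ 3 (mod 9): since gcd(20, 9) = 1, we get a unique residue mod 180.
    Write x = 17 + 20·t and substitute into x ≡ 3 (mod 9): 20·t ≡ 3 − 17 = -14 (mod 9).
    Reduce coefficients mod 9: 2·t ≡ 4 (mod 9).
    The inverse of 2 mod 9 is 5 (since 2·5 = 10 = 1·9 + 1), so t ≡ 5·4 = 20 ≡ 2 (mod 9).
    Then x = 17 + 20·2 = 57, valid modulo lcm(20, 9) = 180: x ≡ 57 (mod 180).
Verify: 57 mod 4 = 1 ✓, 57 mod 5 = 2 ✓, 57 mod 9 = 3 ✓.

x ≡ 57 (mod 180).


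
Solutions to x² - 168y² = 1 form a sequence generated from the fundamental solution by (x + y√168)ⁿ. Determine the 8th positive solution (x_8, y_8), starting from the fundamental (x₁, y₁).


Step 1: Find the fundamental solution (x₁, y₁) of x² - 168y² = 1.
  Expand √168 as a continued fraction. a₀ = ⌊√168⌋ = 12; iterate m_{k+1} = d_k·a_k − m_k, d_{k+1} = (168 − m_{k+1}²)/d_k, a_{k+1} = ⌊(a₀ + m_{k+1})/d_{k+1}⌋ (starting m₀ = 0, d₀ = 1), with convergents p_k = a_k·p_{k-1} + p_{k-2}, q_k = a_k·q_{k-1} + q_{k-2} (p₋₁ = 1, q₋₁ = 0):
  k = 0: a₀ = 12; p₀/q₀ = 12/1; p₀² − 168·q₀² = 144 − 168 = -24.
  k = 1: m = 12, d = 24, a = ⌊(12 + 12)/24⌋ = 1; p/q = (1·12 + 1)/(1·1 + 0) = 13/1; p² − 168·q² = 169 − 168 = 1.
  The first convergent with p² − 168·q² = 1 gives the fundamental solution (x₁, y₁) = (13, 1).
Step 2: Apply the recurrence (x_{n+1}, y_{n+1}) = (x₁x_n + 168y₁y_n, x₁y_n + y₁x_n) repeatedly.
  From (x_1, y_1) = (13, 1): x_2 = 13·13 + 168·1·1 = 337; y_2 = 13·1 + 1·13 = 26.
  From (x_2, y_2) = (337, 26): x_3 = 13·337 + 168·1·26 = 8749; y_3 = 13·26 + 1·337 = 675.
  From (x_3, y_3) = (8749, 675): x_4 = 13·8749 + 168·1·675 = 227137; y_4 = 13·675 + 1·8749 = 17524.
  From (x_4, y_4) = (227137, 17524): x_5 = 13·227137 + 168·1·17524 = 5896813; y_5 = 13·17524 + 1·227137 = 454949.
  From (x_5, y_5) = (5896813, 454949): x_6 = 13·5896813 + 168·1·454949 = 153090001; y_6 = 13·454949 + 1·5896813 = 11811150.
  From (x_6, y_6) = (153090001, 11811150): x_7 = 13·153090001 + 168·1·11811150 = 3974443213; y_7 = 13·11811150 + 1·153090001 = 306634951.
  From (x_7, y_7) = (3974443213, 306634951): x_8 = 13·3974443213 + 168·1·306634951 = 103182433537; y_8 = 13·306634951 + 1·3974443213 = 7960697576.
Step 3: Verify x_8² - 168·y_8² = 10646614590617422330369 - 10646614590617422330368 = 1 (should be 1). ✓

(x_1, y_1) = (13, 1); (x_8, y_8) = (103182433537, 7960697576).


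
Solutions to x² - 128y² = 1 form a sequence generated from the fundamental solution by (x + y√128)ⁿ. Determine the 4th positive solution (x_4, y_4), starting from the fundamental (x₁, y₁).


Step 1: Find the fundamental solution (x₁, y₁) of x² - 128y² = 1.
  Expand √128 as a continued fraction. a₀ = ⌊√128⌋ = 11; iterate m_{k+1} = d_k·a_k − m_k, d_{k+1} = (128 − m_{k+1}²)/d_k, a_{k+1} = ⌊(a₀ + m_{k+1})/d_{k+1}⌋ (starting m₀ = 0, d₀ = 1), with convergents p_k = a_k·p_{k-1} + p_{k-2}, q_k = a_k·q_{k-1} + q_{k-2} (p₋₁ = 1, q₋₁ = 0):
  k = 0: a₀ = 11; p₀/q₀ = 11/1; p₀² − 128·q₀² = 121 − 128 = -7.
  k = 1: m = 11, d = 7, a = ⌊(11 + 11)/7⌋ = 3; p/q = (3·11 + 1)/(3·1 + 0) = 34/3; p² − 128·q² = 1156 − 1152 = 4.
  k = 2: m = 10, d = 4, a = ⌊(11 + 10)/4⌋ = 5; p/q = (5·34 + 11)/(5·3 + 1) = 181/16; p² − 128·q² = 32761 − 32768 = -7.
  k = 3: m = 10, d = 7, a = ⌊(11 + 10)/7⌋ = 3; p/q = (3·181 + 34)/(3·16 + 3) = 577/51; p² − 128·q² = 332929 − 332928 = 1.
  The first convergent with p² − 128·q² = 1 gives the fundamental solution (x₁, y₁) = (577, 51).
Step 2: Apply the recurrence (x_{n+1}, y_{n+1}) = (x₁x_n + 128y₁y_n, x₁y_n + y₁x_n) repeatedly.
  From (x_1, y_1) = (577, 51): x_2 = 577·577 + 128·51·51 = 665857; y_2 = 577·51 + 51·577 = 58854.
  From (x_2, y_2) = (665857, 58854): x_3 = 577·665857 + 128·51·58854 = 768398401; y_3 = 577·58854 + 51·665857 = 67917465.
  From (x_3, y_3) = (768398401, 67917465): x_4 = 577·768398401 + 128·51·67917465 = 886731088897; y_4 = 577·67917465 + 51·768398401 = 78376695756.
Step 3: Verify x_4² - 128·y_4² = 786292024016459316676609 - 786292024016459316676608 = 1 (should be 1). ✓

(x_1, y_1) = (577, 51); (x_4, y_4) = (886731088897, 78376695756).


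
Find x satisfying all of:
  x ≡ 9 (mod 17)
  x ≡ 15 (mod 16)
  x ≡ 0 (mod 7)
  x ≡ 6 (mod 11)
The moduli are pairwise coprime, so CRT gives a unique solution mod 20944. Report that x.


Product of moduli M = 17 · 16 · 7 · 11 = 20944.
Merge one congruence at a time:
  Start: x ≡ 9 (mod 17).
  Combine with x ≡ 15 (mod 16); new modulus lcm = 272.
    Write x = 9 + 17·t and substitute into x ≡ 15 (mod 16): 17·t ≡ 15 − 9 = 6 (mod 16).
    Reduce coefficients mod 16: 1·t ≡ 6 (mod 16).
    So t ≡ 6 (mod 16).
    Then x = 9 + 17·6 = 111, valid modulo lcm(17, 16) = 272: x ≡ 111 (mod 272).
  Combine with x ≡ 0 (mod 7); new modulus lcm = 1904.
    Write x = 111 + 272·t and substitute into x ≡ 0 (mod 7): 272·t ≡ 0 − 111 = -111 (mod 7).
    Reduce coefficients mod 7: 6·t ≡ 1 (mod 7).
    The inverse of 6 mod 7 is 6 (since 6·6 = 36 = 5·7 + 1), so t ≡ 6·1 = 6 ≡ 6 (mod 7).
    Then x = 111 + 272·6 = 1743, valid modulo lcm(272, 7) = 1904: x ≡ 1743 (mod 1904).
  Combine with x ≡ 6 (mod 11); new modulus lcm = 20944.
    Write x = 1743 + 1904·t and substitute into x ≡ 6 (mod 11): 1904·t ≡ 6 − 1743 = -1737 (mod 11).
    Reduce coefficients mod 11: 1·t ≡ 1 (mod 11).
    So t ≡ 1 (mod 11).
    Then x = 1743 + 1904·1 = 3647, valid modulo lcm(1904, 11) = 20944: x ≡ 3647 (mod 20944).
Verify against each original: 3647 mod 17 = 9, 3647 mod 16 = 15, 3647 mod 7 = 0, 3647 mod 11 = 6.

x ≡ 3647 (mod 20944).


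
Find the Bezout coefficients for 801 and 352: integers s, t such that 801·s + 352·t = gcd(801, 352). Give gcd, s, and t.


Euclidean algorithm on (801, 352) — divide until remainder is 0:
  801 = 2 · 352 + 97
  352 = 3 · 97 + 61
  97 = 1 · 61 + 36
  61 = 1 · 36 + 25
  36 = 1 · 25 + 11
  25 = 2 · 11 + 3
  11 = 3 · 3 + 2
  3 = 1 · 2 + 1
  2 = 2 · 1 + 0
gcd(801, 352) = 1.
Track Bezout coefficients alongside the remainders: start with r₀ = 801 = a·1 + b·0 (s = 1, t = 0) and r₁ = 352 = a·0 + b·1 (s = 0, t = 1); each new remainder r_{k+1} = r_{k-1} − q_k·r_k inherits s_{k+1} = s_{k-1} − q_k·s_k, t_{k+1} = t_{k-1} − q_k·t_k, so r_k = a·s_k + b·t_k at every step:
  q = 2: r = 97, s = 1 − 2·0 = 1, t = 0 − 2·1 = -2  (check: 801·1 + 352·(-2) = 97)
  q = 3: r = 61, s = 0 − 3·1 = -3, t = 1 − 3·(-2) = 7  (check: 801·(-3) + 352·7 = 61)
  q = 1: r = 36, s = 1 − 1·(-3) = 4, t = -2 − 1·7 = -9  (check: 801·4 + 352·(-9) = 36)
  q = 1: r = 25, s = -3 − 1·4 = -7, t = 7 − 1·(-9) = 16  (check: 801·(-7) + 352·16 = 25)
  q = 1: r = 11, s = 4 − 1·(-7) = 11, t = -9 − 1·16 = -25  (check: 801·11 + 352·(-25) = 11)
  q = 2: r = 3, s = -7 − 2·11 = -29, t = 16 − 2·(-25) = 66  (check: 801·(-29) + 352·66 = 3)
  q = 3: r = 2, s = 11 − 3·(-29) = 98, t = -25 − 3·66 = -223  (check: 801·98 + 352·(-223) = 2)
  q = 1: r = 1, s = -29 − 1·98 = -127, t = 66 − 1·(-223) = 289  (check: 801·(-127) + 352·289 = 1)
The row with r = 1 (the gcd) gives the Bezout coefficients s = -127, t = 289.
Result: 801 · (-127) + 352 · (289) = 1.

gcd(801, 352) = 1; s = -127, t = 289 (check: 801·(-127) + 352·289 = 1).


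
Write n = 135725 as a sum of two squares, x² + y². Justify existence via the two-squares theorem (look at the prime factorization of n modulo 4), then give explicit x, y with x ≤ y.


Step 1: Factor n = 135725 = 5^2 · 61 · 89.
Step 2: Check the mod-4 condition on each prime factor: 5 ≡ 1 (mod 4), exponent 2; 61 ≡ 1 (mod 4), exponent 1; 89 ≡ 1 (mod 4), exponent 1.
All primes ≡ 3 (mod 4) appear to even exponent (or don't appear), so by the two-squares theorem n IS expressible as a sum of two squares.
Step 3: Build a representation. Group n = k² · m with k = 5 and m = 61 · 89 = 5429 (a product of primes ≡ 1 (mod 4)); a representation of m scales to one of n via (k·x)² + (k·y)² = k²(x² + y²). Each prime p ≡ 1 (mod 4) is itself a sum of two squares; find a² by testing p − a² for a perfect square:
  61: 61 − 1² = 60, 61 − 2² = 57, 61 − 3² = 52, 61 − 4² = 45, 61 − 5² = 36 = 6² ⇒ 61 = 5² + 6².
  89: 89 − 1² = 88, 89 − 2² = 85, 89 − 3² = 80, 89 − 4² = 73, 89 − 5² = 64 = 8² ⇒ 89 = 5² + 8².
  Combine using the Brahmagupta–Fibonacci identity (a² + b²)(c² + d²) = (ac − bd)² + (ad + bc)² = (ac + bd)² + (ad − bc)²:
  61 · 89 = 5429: from (5² + 6²)(5² + 8²), take (5·5 − 6·8, 5·8 + 6·5) = (25 − 48, 40 + 30) = (-23, 70); dropping signs (only squares matter) gives (23, 70); check 23² + 70² = 529 + 4900 = 5429 ✓.
  Scale by k = 5: (5·23, 5·70) = (115, 350).
Step 4: Order so x ≤ y and verify: 115² + 350² = 13225 + 122500 = 135725 = n. ✓

n = 135725 = 115² + 350² (one valid representation with x ≤ y).


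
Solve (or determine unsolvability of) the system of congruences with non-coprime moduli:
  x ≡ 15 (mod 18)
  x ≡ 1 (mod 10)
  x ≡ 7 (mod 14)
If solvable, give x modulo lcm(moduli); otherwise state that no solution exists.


Moduli 18, 10, 14 are not pairwise coprime, so CRT works modulo lcm(m_i) when all pairwise compatibility conditions hold.
Pairwise compatibility: gcd(m_i, m_j) must divide a_i - a_j for every pair.
Merge one congruence at a time:
  Start: x ≡ 15 (mod 18).
  Combine with x ≡ 1 (mod 10): gcd(18, 10) = 2; 1 - 15 = -14, which IS divisible by 2, so compatible.
    Write x = 15 + 18·t and substitute into x ≡ 1 (mod 10): 18·t ≡ 1 − 15 = -14 (mod 10).
    Divide the congruence (and modulus) by g = 2: 9·t ≡ -7 (mod 5).
    Reduce coefficients mod 5: 4·t ≡ 3 (mod 5).
    The inverse of 4 mod 5 is 4 (since 4·4 = 16 = 3·5 + 1), so t ≡ 4·3 = 12 ≡ 2 (mod 5).
    Then x = 15 + 18·2 = 51, valid modulo lcm(18, 10) = 90: x ≡ 51 (mod 90).
  Combine with x ≡ 7 (mod 14): gcd(90, 14) = 2; 7 - 51 = -44, which IS divisible by 2, so compatible.
    Write x = 51 + 90·t and substitute into x ≡ 7 (mod 14): 90·t ≡ 7 − 51 = -44 (mod 14).
    Divide the congruence (and modulus) by g = 2: 45·t ≡ -22 (mod 7).
    Reduce coefficients mod 7: 3·t ≡ 6 (mod 7).
    The inverse of 3 mod 7 is 5 (since 3·5 = 15 = 2·7 + 1), so t ≡ 5·6 = 30 ≡ 2 (mod 7).
    Then x = 51 + 90·2 = 231, valid modulo lcm(90, 14) = 630: x ≡ 231 (mod 630).
Verify: 231 mod 18 = 15, 231 mod 10 = 1, 231 mod 14 = 7.

x ≡ 231 (mod 630).


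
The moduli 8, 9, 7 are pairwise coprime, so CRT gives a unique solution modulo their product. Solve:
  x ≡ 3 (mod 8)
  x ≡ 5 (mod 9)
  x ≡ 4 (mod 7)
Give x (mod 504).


Moduli 8, 9, 7 are pairwise coprime; by CRT there is a unique solution modulo M = 8 · 9 · 7 = 504.
Solve pairwise, accumulating the modulus:
  Start with x ≡ 3 (mod 8).
  Combine with x ≡ 5 (mod 9): since gcd(8, 9) = 1, we get a unique residue mod 72.
    Write x = 3 + 8·t and substitute into x ≡ 5 (mod 9): 8·t ≡ 5 − 3 = 2 (mod 9).
    The inverse of 8 mod 9 is 8 (since 8·8 = 64 = 7·9 + 1), so t ≡ 8·2 = 16 ≡ 7 (mod 9).
    Then x = 3 + 8·7 = 59, valid modulo lcm(8, 9) = 72: x ≡ 59 (mod 72).
  Combine with x ≡ 4 (mod 7): since gcd(72, 7) = 1, we get a unique residue mod 504.
    Write x = 59 + 72·t and substitute into x ≡ 4 (mod 7): 72·t ≡ 4 − 59 = -55 (mod 7).
    Reduce coefficients mod 7: 2·t ≡ 1 (mod 7).
    The inverse of 2 mod 7 is 4 (since 2·4 = 8 = 1·7 + 1), so t ≡ 4·1 = 4 ≡ 4 (mod 7).
    Then x = 59 + 72·4 = 347, valid modulo lcm(72, 7) = 504: x ≡ 347 (mod 504).
Verify: 347 mod 8 = 3 ✓, 347 mod 9 = 5 ✓, 347 mod 7 = 4 ✓.

x ≡ 347 (mod 504).


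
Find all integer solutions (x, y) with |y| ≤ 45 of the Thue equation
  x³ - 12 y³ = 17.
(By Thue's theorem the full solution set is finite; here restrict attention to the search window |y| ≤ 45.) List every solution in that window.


The equation is x³ - 12y³ = 17. For fixed y, x³ = 12·y³ + 17, so a solution requires the RHS to be a perfect cube.
Strategy: iterate y from -45 to 45, compute RHS = 12·y³ + 17, and check whether it is a (positive or negative) perfect cube.
Check small values of y:
  y = 0: RHS = 17 is not a perfect cube.
  y = 1: RHS = 29 is not a perfect cube.
  y = -1: RHS = 5 is not a perfect cube.
  y = 2: RHS = 113 is not a perfect cube.
  y = -2: RHS = -79 is not a perfect cube.
  y = 3: RHS = 341 is not a perfect cube.
  y = -3: RHS = -307 is not a perfect cube.
Continuing the search up to |y| = 45 finds no solutions either.
No (x, y) in the scanned range satisfies the equation.

No integer solutions with |y| ≤ 45.


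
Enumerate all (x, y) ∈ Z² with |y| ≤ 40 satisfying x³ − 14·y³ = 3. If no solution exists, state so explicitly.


The equation is x³ - 14y³ = 3. For fixed y, x³ = 14·y³ + 3, so a solution requires the RHS to be a perfect cube.
Strategy: iterate y from -40 to 40, compute RHS = 14·y³ + 3, and check whether it is a (positive or negative) perfect cube.
Check small values of y:
  y = 0: RHS = 3 is not a perfect cube.
  y = 1: RHS = 17 is not a perfect cube.
  y = -1: RHS = -11 is not a perfect cube.
  y = 2: RHS = 115 is not a perfect cube.
  y = -2: RHS = -109 is not a perfect cube.
  y = 3: RHS = 381 is not a perfect cube.
  y = -3: RHS = -375 is not a perfect cube.
Continuing the search up to |y| = 40 finds no solutions either.
No (x, y) in the scanned range satisfies the equation.

No integer solutions with |y| ≤ 40.


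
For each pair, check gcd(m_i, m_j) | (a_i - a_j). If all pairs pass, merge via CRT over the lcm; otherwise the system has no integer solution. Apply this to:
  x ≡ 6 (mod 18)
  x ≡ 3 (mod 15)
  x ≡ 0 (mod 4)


Moduli 18, 15, 4 are not pairwise coprime, so CRT works modulo lcm(m_i) when all pairwise compatibility conditions hold.
Pairwise compatibility: gcd(m_i, m_j) must divide a_i - a_j for every pair.
Merge one congruence at a time:
  Start: x ≡ 6 (mod 18).
  Combine with x ≡ 3 (mod 15): gcd(18, 15) = 3; 3 - 6 = -3, which IS divisible by 3, so compatible.
    Write x = 6 + 18·t and substitute into x ≡ 3 (mod 15): 18·t ≡ 3 − 6 = -3 (mod 15).
    Divide the congruence (and modulus) by g = 3: 6·t ≡ -1 (mod 5).
    Reduce coefficients mod 5: 1·t ≡ 4 (mod 5).
    So t ≡ 4 (mod 5).
    Then x = 6 + 18·4 = 78, valid modulo lcm(18, 15) = 90: x ≡ 78 (mod 90).
  Combine with x ≡ 0 (mod 4): gcd(90, 4) = 2; 0 - 78 = -78, which IS divisible by 2, so compatible.
    Write x = 78 + 90·t and substitute into x ≡ 0 (mod 4): 90·t ≡ 0 − 78 = -78 (mod 4).
    Divide the congruence (and modulus) by g = 2: 45·t ≡ -39 (mod 2).
    Reduce coefficients mod 2: 1·t ≡ 1 (mod 2).
    So t ≡ 1 (mod 2).
    Then x = 78 + 90·1 = 168, valid modulo lcm(90, 4) = 180: x ≡ 168 (mod 180).
Verify: 168 mod 18 = 6, 168 mod 15 = 3, 168 mod 4 = 0.

x ≡ 168 (mod 180).


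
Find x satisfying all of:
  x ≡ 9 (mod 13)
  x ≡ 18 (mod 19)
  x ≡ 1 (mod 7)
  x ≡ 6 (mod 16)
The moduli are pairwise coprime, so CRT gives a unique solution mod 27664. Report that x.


Product of moduli M = 13 · 19 · 7 · 16 = 27664.
Merge one congruence at a time:
  Start: x ≡ 9 (mod 13).
  Combine with x ≡ 18 (mod 19); new modulus lcm = 247.
    Write x = 9 + 13·t and substitute into x ≡ 18 (mod 19): 13·t ≡ 18 − 9 = 9 (mod 19).
    The inverse of 13 mod 19 is 3 (since 13·3 = 39 = 2·19 + 1), so t ≡ 3·9 = 27 ≡ 8 (mod 19).
    Then x = 9 + 13·8 = 113, valid modulo lcm(13, 19) = 247: x ≡ 113 (mod 247).
  Combine with x ≡ 1 (mod 7); new modulus lcm = 1729.
    Write x = 113 + 247·t and substitute into x ≡ 1 (mod 7): 247·t ≡ 1 − 113 = -112 (mod 7).
    Reduce coefficients mod 7: 2·t ≡ 0 (mod 7).
    The inverse of 2 mod 7 is 4 (since 2·4 = 8 = 1·7 + 1), so t ≡ 4·0 = 0 ≡ 0 (mod 7).
    Then x = 113 + 247·0 = 113, valid modulo lcm(247, 7) = 1729: x ≡ 113 (mod 1729).
  Combine with x ≡ 6 (mod 16); new modulus lcm = 27664.
    Write x = 113 + 1729·t and substitute into x ≡ 6 (mod 16): 1729·t ≡ 6 − 113 = -107 (mod 16).
    Reduce coefficients mod 16: 1·t ≡ 5 (mod 16).
    So t ≡ 5 (mod 16).
    Then x = 113 + 1729·5 = 8758, valid modulo lcm(1729, 16) = 27664: x ≡ 8758 (mod 27664).
Verify against each original: 8758 mod 13 = 9, 8758 mod 19 = 18, 8758 mod 7 = 1, 8758 mod 16 = 6.

x ≡ 8758 (mod 27664).
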